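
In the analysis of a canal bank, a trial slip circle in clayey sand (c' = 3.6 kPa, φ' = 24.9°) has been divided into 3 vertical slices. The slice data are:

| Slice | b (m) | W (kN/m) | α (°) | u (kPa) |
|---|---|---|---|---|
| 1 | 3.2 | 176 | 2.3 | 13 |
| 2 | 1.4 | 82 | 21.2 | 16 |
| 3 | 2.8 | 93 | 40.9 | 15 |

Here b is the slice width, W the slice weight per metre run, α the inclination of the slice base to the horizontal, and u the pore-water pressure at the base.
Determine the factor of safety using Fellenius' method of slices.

FS = 1.27

Ordinary method of slices: FS = Σ[c'·Δl_i + (W_i cosα_i − u_i·Δl_i)·tanφ'] / Σ W_i sinα_i, with Δl_i = b_i / cosα_i.
Slice 1: Δl = 3.2/cos2.3° = 3.203 m; N'_1 = 176·cos2.3° − 13·3.203 = 134.2; c'Δl = 11.53; W sinα = 7.1
Slice 2: Δl = 1.4/cos21.2° = 1.502 m; N'_2 = 82·cos21.2° − 16·1.502 = 52.4; c'Δl = 5.41; W sinα = 29.7
Slice 3: Δl = 2.8/cos40.9° = 3.704 m; N'_3 = 93·cos40.9° − 15·3.704 = 14.7; c'Δl = 13.34; W sinα = 60.9
Σc'Δl = 30.3 kN/m; ΣN' = 201.4 kN/m; ΣW sinα = 97.6 kN/m
Resisting = 30.3 + 201.4·tan24.9° = 30.3 + 93.5 = 123.7 kN/m
FS = 123.7 / 97.6 = 1.268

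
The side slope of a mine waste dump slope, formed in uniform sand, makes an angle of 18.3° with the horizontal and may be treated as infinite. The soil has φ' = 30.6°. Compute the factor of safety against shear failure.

For a dry cohesionless infinite slope the factor of safety is FS = tanφ' / tanβ.
FS = tan30.6° / tan18.3° = 0.5914 / 0.3307 = 1.788

FS = 1.79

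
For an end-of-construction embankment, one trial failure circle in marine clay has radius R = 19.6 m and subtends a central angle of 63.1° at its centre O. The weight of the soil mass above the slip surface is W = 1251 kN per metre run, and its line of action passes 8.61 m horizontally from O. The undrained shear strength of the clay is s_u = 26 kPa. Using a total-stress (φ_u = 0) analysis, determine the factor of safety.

FS = 1.02

Taking moments about the centre O, the resisting moment is provided by the undrained shear strength acting along the arc:
Arc length L_a = R·θ = 19.6·(63.1°·π/180) = 19.6·1.1013 = 21.59 m
M_R = s_u·L_a·R = 26·21.59·19.6 = 11000.0 kN·m/m
M_D = W·d = 1251·8.61 = 10771.1 kN·m/m
FS = M_R / M_D = 11000.0 / 10771.1 = 1.021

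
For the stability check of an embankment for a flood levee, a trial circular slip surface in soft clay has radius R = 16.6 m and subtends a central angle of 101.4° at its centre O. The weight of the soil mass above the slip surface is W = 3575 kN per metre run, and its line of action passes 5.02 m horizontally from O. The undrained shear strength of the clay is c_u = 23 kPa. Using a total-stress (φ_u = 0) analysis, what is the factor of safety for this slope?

FS = 0.62

Taking moments about the centre O, the resisting moment is provided by the undrained shear strength acting along the arc:
Arc length L_a = R·θ = 16.6·(101.4°·π/180) = 16.6·1.7698 = 29.38 m
M_R = c_u·L_a·R = 23·29.38·16.6 = 11216.6 kN·m/m
M_D = W·d = 3575·5.02 = 17946.5 kN·m/m
FS = M_R / M_D = 11216.6 / 17946.5 = 0.625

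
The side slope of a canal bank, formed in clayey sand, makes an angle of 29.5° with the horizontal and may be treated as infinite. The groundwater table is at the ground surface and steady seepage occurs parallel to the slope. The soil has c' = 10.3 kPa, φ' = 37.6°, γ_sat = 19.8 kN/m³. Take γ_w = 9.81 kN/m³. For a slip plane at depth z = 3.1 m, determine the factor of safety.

With seepage parallel to the slope and the water table at the surface, the effective normal stress on the slip plane uses the buoyant unit weight γ' = γ_sat − γ_w while the driving shear stress uses γ_sat:
FS = [c' + γ' z cos²β tanφ'] / [γ_sat z sinβ cosβ]
γ' = 19.8 − 9.81 = 9.99 kN/m³
Numerator = 10.3 + 9.99·3.1·cos²29.5°·tan37.6° = 10.3 + 9.99·3.1·0.7575·0.7701 = 28.366 kPa
Denominator = 19.8·3.1·sin29.5°·cos29.5° = 19.8·3.1·0.4924·0.8704 = 26.306 kPa
FS = 28.366 / 26.306 = 1.078

FS = 1.08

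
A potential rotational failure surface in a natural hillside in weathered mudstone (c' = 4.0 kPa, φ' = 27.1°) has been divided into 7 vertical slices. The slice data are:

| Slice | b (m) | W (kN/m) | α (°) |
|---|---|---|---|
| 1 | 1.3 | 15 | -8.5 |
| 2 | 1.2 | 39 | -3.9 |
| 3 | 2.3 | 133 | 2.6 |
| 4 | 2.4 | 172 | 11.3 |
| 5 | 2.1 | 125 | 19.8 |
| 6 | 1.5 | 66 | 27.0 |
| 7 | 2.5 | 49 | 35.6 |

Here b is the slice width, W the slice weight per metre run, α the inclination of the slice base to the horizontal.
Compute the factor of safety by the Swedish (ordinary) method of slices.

Ordinary method of slices: FS = Σ[c'·Δl_i + (W_i cosα_i)·tanφ'] / Σ W_i sinα_i, with Δl_i = b_i / cosα_i.
Slice 1: Δl = 1.3/cos(-8.5°) = 1.314 m; N'_1 = 15·cos(-8.5°) = 14.8; c'Δl = 5.26; W sinα = -2.2
Slice 2: Δl = 1.2/cos(-3.9°) = 1.203 m; N'_2 = 39·cos(-3.9°) = 38.9; c'Δl = 4.81; W sinα = -2.7
Slice 3: Δl = 2.3/cos2.6° = 2.302 m; N'_3 = 133·cos2.6° = 132.9; c'Δl = 9.21; W sinα = 6.0
Slice 4: Δl = 2.4/cos11.3° = 2.447 m; N'_4 = 172·cos11.3° = 168.7; c'Δl = 9.79; W sinα = 33.7
Slice 5: Δl = 2.1/cos19.8° = 2.232 m; N'_5 = 125·cos19.8° = 117.6; c'Δl = 8.93; W sinα = 42.3
Slice 6: Δl = 1.5/cos27.0° = 1.683 m; N'_6 = 66·cos27.0° = 58.8; c'Δl = 6.73; W sinα = 30.0
Slice 7: Δl = 2.5/cos35.6° = 3.075 m; N'_7 = 49·cos35.6° = 39.8; c'Δl = 12.30; W sinα = 28.5
Σc'Δl = 57.0 kN/m; ΣN' = 571.5 kN/m; ΣW sinα = 135.7 kN/m
Resisting = 57.0 + 571.5·tan27.1° = 57.0 + 292.5 = 349.5 kN/m
FS = 349.5 / 135.7 = 2.576

FS = 2.58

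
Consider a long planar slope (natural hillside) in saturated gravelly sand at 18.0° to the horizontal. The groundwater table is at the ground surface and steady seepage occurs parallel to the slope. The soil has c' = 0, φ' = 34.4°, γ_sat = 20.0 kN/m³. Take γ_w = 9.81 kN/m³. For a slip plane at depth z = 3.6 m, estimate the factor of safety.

FS = 1.07

With seepage parallel to the slope and the water table at the surface, the effective normal stress on the slip plane uses the buoyant unit weight γ' = γ_sat − γ_w while the driving shear stress uses γ_sat:
FS = [c' + γ' z cos²β tanφ'] / [γ_sat z sinβ cosβ]
(For c' = 0 this reduces to FS = (γ'/γ_sat)·tanφ'/tanβ.)
γ' = 20.0 − 9.81 = 10.19 kN/m³
Numerator = 0.0 + 10.19·3.6·cos²18.0°·tan34.4° = 0.0 + 10.19·3.6·0.9045·0.6847 = 22.719 kPa
Denominator = 20.0·3.6·sin18.0°·cos18.0° = 20.0·3.6·0.3090·0.9511 = 21.160 kPa
FS = 22.719 / 21.160 = 1.074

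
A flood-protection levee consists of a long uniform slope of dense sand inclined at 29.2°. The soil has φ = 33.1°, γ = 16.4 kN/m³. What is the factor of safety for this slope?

For a dry cohesionless infinite slope the factor of safety is FS = tanφ / tanβ.
FS = tan33.1° / tan29.2° = 0.6519 / 0.5589 = 1.166

FS = 1.17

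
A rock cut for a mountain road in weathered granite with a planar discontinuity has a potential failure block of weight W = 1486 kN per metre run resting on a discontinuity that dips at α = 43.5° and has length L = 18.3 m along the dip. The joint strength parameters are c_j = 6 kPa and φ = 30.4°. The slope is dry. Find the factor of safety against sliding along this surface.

FS = 0.73

Resolving the block weight along and normal to the plane and applying the Mohr–Coulomb strength on the joint:
N' = W cosα = 1486·cos43.5° = 1077.9 kN/m
Driving force T = W sinα = 1486·sin43.5° = 1022.9 kN/m
Resisting force R = c_j·L + N'·tanφ = 6·18.3 + 1077.9·tan30.4° = 109.8 + 632.4 = 742.2 kN/m
FS = R / T = 742.2 / 1022.9 = 0.726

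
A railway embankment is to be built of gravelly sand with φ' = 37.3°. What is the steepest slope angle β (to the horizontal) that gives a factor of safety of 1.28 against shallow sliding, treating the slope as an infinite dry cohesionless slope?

β = 30.8°

For an infinite dry cohesionless slope FS = tanφ'/tanβ, so tanβ = tanφ' / FS.
tanβ = tan37.3° / 1.28 = 0.7618 / 1.28 = 0.5952
β = arctan(0.5952) = 30.76°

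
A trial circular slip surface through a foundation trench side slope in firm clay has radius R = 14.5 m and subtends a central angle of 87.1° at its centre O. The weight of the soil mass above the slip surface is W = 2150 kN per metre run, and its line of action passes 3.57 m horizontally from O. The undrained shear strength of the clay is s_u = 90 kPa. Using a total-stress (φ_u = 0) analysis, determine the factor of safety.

Taking moments about the centre O, the resisting moment is provided by the undrained shear strength acting along the arc:
Arc length L_a = R·θ = 14.5·(87.1°·π/180) = 14.5·1.5202 = 22.04 m
M_R = s_u·L_a·R = 90·22.04·14.5 = 28765.6 kN·m/m
M_D = W·d = 2150·3.57 = 7675.5 kN·m/m
FS = M_R / M_D = 28765.6 / 7675.5 = 3.748

FS = 3.75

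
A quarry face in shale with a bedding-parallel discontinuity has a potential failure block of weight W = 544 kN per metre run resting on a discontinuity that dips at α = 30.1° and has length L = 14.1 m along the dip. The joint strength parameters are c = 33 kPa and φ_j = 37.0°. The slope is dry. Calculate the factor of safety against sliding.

Resolving the block weight along and normal to the plane and applying the Mohr–Coulomb strength on the joint:
N' = W cosα = 544·cos30.1° = 470.6 kN/m
Driving force T = W sinα = 544·sin30.1° = 272.8 kN/m
Resisting force R = c·L + N'·tanφ_j = 33·14.1 + 470.6·tan37.0° = 465.3 + 354.7 = 820.0 kN/m
FS = R / T = 820.0 / 272.8 = 3.005

FS = 3.01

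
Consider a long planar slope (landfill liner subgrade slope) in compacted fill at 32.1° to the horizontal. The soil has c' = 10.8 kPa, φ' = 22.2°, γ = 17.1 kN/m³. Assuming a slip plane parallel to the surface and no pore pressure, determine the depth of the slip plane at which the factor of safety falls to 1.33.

Setting FS = 1.33 in FS = [c' + γz cos²β tanφ'] / [γz sinβ cosβ] and solving for z:
z = c' / [γ cosβ (FS·sinβ − cosβ·tanφ')]
  = 10.8 / [17.1·cos32.1°·(1.33·sin32.1° − cos32.1°·tan22.2°)]
  = 10.8 / [17.1·0.8471·(1.33·0.5314 − 0.8471·0.4081)]
  = 10.8 / 5.2302 = 2.065 m

z = 2.06 m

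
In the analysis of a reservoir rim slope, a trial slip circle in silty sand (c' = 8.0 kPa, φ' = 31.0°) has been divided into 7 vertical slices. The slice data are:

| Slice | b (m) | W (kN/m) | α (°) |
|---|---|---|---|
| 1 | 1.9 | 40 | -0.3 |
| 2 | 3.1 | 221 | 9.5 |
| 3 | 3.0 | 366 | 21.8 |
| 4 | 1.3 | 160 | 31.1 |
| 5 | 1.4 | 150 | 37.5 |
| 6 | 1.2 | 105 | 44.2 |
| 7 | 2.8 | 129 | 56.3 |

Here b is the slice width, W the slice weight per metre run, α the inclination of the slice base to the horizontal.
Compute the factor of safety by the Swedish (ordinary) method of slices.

FS = 1.42

Ordinary method of slices: FS = Σ[c'·Δl_i + (W_i cosα_i)·tanφ'] / Σ W_i sinα_i, with Δl_i = b_i / cosα_i.
Slice 1: Δl = 1.9/cos(-0.3°) = 1.900 m; N'_1 = 40·cos(-0.3°) = 40.0; c'Δl = 15.20; W sinα = -0.2
Slice 2: Δl = 3.1/cos9.5° = 3.143 m; N'_2 = 221·cos9.5° = 218.0; c'Δl = 25.14; W sinα = 36.5
Slice 3: Δl = 3.0/cos21.8° = 3.231 m; N'_3 = 366·cos21.8° = 339.8; c'Δl = 25.85; W sinα = 135.9
Slice 4: Δl = 1.3/cos31.1° = 1.518 m; N'_4 = 160·cos31.1° = 137.0; c'Δl = 12.15; W sinα = 82.6
Slice 5: Δl = 1.4/cos37.5° = 1.765 m; N'_5 = 150·cos37.5° = 119.0; c'Δl = 14.12; W sinα = 91.3
Slice 6: Δl = 1.2/cos44.2° = 1.674 m; N'_6 = 105·cos44.2° = 75.3; c'Δl = 13.39; W sinα = 73.2
Slice 7: Δl = 2.8/cos56.3° = 5.046 m; N'_7 = 129·cos56.3° = 71.6; c'Δl = 40.37; W sinα = 107.3
Σc'Δl = 146.2 kN/m; ΣN' = 1000.7 kN/m; ΣW sinα = 526.7 kN/m
Resisting = 146.2 + 1000.7·tan31.0° = 146.2 + 601.3 = 747.5 kN/m
FS = 747.5 / 526.7 = 1.419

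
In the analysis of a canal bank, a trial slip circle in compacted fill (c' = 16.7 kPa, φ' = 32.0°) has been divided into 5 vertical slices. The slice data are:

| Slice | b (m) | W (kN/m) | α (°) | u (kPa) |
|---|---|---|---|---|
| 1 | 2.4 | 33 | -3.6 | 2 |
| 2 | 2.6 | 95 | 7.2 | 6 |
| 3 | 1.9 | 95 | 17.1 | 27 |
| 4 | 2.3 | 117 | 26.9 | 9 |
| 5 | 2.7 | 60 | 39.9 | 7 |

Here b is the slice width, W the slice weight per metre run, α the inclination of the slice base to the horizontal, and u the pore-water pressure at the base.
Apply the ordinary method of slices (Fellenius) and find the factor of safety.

FS = 2.89

Ordinary method of slices: FS = Σ[c'·Δl_i + (W_i cosα_i − u_i·Δl_i)·tanφ'] / Σ W_i sinα_i, with Δl_i = b_i / cosα_i.
Slice 1: Δl = 2.4/cos(-3.6°) = 2.405 m; N'_1 = 33·cos(-3.6°) − 2·2.405 = 28.1; c'Δl = 40.16; W sinα = -2.1
Slice 2: Δl = 2.6/cos7.2° = 2.621 m; N'_2 = 95·cos7.2° − 6·2.621 = 78.5; c'Δl = 43.77; W sinα = 11.9
Slice 3: Δl = 1.9/cos17.1° = 1.988 m; N'_3 = 95·cos17.1° − 27·1.988 = 37.1; c'Δl = 33.20; W sinα = 27.9
Slice 4: Δl = 2.3/cos26.9° = 2.579 m; N'_4 = 117·cos26.9° − 9·2.579 = 81.1; c'Δl = 43.07; W sinα = 52.9
Slice 5: Δl = 2.7/cos39.9° = 3.519 m; N'_5 = 60·cos39.9° − 7·3.519 = 21.4; c'Δl = 58.77; W sinα = 38.5
Σc'Δl = 219.0 kN/m; ΣN' = 246.3 kN/m; ΣW sinα = 129.2 kN/m
Resisting = 219.0 + 246.3·tan32.0° = 219.0 + 153.9 = 372.9 kN/m
FS = 372.9 / 129.2 = 2.886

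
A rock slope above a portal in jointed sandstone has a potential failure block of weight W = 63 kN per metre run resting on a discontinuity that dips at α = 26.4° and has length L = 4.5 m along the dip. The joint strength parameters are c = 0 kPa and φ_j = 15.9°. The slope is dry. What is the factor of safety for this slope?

Resolving the block weight along and normal to the plane and applying the Mohr–Coulomb strength on the joint:
N' = W cosα = 63·cos26.4° = 56.4 kN/m
Driving force T = W sinα = 63·sin26.4° = 28.0 kN/m
Resisting force R = c·L + N'·tanφ_j = 0·4.5 + 56.4·tan15.9° = 0.0 + 16.1 = 16.1 kN/m
FS = R / T = 16.1 / 28.0 = 0.574

FS = 0.57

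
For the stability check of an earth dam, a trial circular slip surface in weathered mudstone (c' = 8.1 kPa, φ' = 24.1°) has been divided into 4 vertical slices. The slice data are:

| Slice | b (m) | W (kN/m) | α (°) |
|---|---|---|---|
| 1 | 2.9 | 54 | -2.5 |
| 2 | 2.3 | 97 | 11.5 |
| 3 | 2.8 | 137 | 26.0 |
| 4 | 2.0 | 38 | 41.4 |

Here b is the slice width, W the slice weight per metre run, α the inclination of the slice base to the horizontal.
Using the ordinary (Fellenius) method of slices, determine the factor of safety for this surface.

FS = 2.19

Ordinary method of slices: FS = Σ[c'·Δl_i + (W_i cosα_i)·tanφ'] / Σ W_i sinα_i, with Δl_i = b_i / cosα_i.
Slice 1: Δl = 2.9/cos(-2.5°) = 2.903 m; N'_1 = 54·cos(-2.5°) = 53.9; c'Δl = 23.51; W sinα = -2.4
Slice 2: Δl = 2.3/cos11.5° = 2.347 m; N'_2 = 97·cos11.5° = 95.1; c'Δl = 19.01; W sinα = 19.3
Slice 3: Δl = 2.8/cos26.0° = 3.115 m; N'_3 = 137·cos26.0° = 123.1; c'Δl = 25.23; W sinα = 60.1
Slice 4: Δl = 2.0/cos41.4° = 2.666 m; N'_4 = 38·cos41.4° = 28.5; c'Δl = 21.60; W sinα = 25.1
Σc'Δl = 89.4 kN/m; ΣN' = 300.6 kN/m; ΣW sinα = 102.2 kN/m
Resisting = 89.4 + 300.6·tan24.1° = 89.4 + 134.5 = 223.8 kN/m
FS = 223.8 / 102.2 = 2.191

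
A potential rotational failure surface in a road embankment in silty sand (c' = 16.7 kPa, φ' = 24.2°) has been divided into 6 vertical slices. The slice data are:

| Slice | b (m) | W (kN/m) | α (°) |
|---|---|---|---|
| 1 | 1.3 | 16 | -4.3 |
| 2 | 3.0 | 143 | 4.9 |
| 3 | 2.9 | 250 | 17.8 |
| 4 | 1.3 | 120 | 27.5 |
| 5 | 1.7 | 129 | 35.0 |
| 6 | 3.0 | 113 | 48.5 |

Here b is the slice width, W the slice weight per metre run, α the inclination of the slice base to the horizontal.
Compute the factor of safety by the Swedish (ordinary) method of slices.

FS = 1.87

Ordinary method of slices: FS = Σ[c'·Δl_i + (W_i cosα_i)·tanφ'] / Σ W_i sinα_i, with Δl_i = b_i / cosα_i.
Slice 1: Δl = 1.3/cos(-4.3°) = 1.304 m; N'_1 = 16·cos(-4.3°) = 16.0; c'Δl = 21.77; W sinα = -1.2
Slice 2: Δl = 3.0/cos4.9° = 3.011 m; N'_2 = 143·cos4.9° = 142.5; c'Δl = 50.28; W sinα = 12.2
Slice 3: Δl = 2.9/cos17.8° = 3.046 m; N'_3 = 250·cos17.8° = 238.0; c'Δl = 50.86; W sinα = 76.4
Slice 4: Δl = 1.3/cos27.5° = 1.466 m; N'_4 = 120·cos27.5° = 106.4; c'Δl = 24.48; W sinα = 55.4
Slice 5: Δl = 1.7/cos35.0° = 2.075 m; N'_5 = 129·cos35.0° = 105.7; c'Δl = 34.66; W sinα = 74.0
Slice 6: Δl = 3.0/cos48.5° = 4.527 m; N'_6 = 113·cos48.5° = 74.9; c'Δl = 75.61; W sinα = 84.6
Σc'Δl = 257.7 kN/m; ΣN' = 683.5 kN/m; ΣW sinα = 301.5 kN/m
Resisting = 257.7 + 683.5·tan24.2° = 257.7 + 307.2 = 564.8 kN/m
FS = 564.8 / 301.5 = 1.874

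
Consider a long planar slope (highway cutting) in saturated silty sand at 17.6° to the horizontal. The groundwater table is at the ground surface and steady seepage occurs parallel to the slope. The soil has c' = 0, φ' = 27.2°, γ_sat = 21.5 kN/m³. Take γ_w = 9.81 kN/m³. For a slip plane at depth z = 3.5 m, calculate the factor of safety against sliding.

FS = 0.88

With seepage parallel to the slope and the water table at the surface, the effective normal stress on the slip plane uses the buoyant unit weight γ' = γ_sat − γ_w while the driving shear stress uses γ_sat:
FS = [c' + γ' z cos²β tanφ'] / [γ_sat z sinβ cosβ]
(For c' = 0 this reduces to FS = (γ'/γ_sat)·tanφ'/tanβ.)
γ' = 21.5 − 9.81 = 11.69 kN/m³
Numerator = 0.0 + 11.69·3.5·cos²17.6°·tan27.2° = 0.0 + 11.69·3.5·0.9086·0.5139 = 19.105 kPa
Denominator = 21.5·3.5·sin17.6°·cos17.6° = 21.5·3.5·0.3024·0.9532 = 21.688 kPa
FS = 19.105 / 21.688 = 0.881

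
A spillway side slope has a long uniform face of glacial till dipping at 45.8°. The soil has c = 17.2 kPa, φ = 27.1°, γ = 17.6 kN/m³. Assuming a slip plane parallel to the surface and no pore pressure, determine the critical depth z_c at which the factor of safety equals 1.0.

z_c = 3.89 m

Setting FS = 1.00 in FS = [c + γz cos²β tanφ] / [γz sinβ cosβ] and solving for z:
z = c / [γ cosβ (FS·sinβ − cosβ·tanφ)]
  = 17.2 / [17.6·cos45.8°·(1.00·sin45.8° − cos45.8°·tan27.1°)]
  = 17.2 / [17.6·0.6972·(1.00·0.7169 − 0.6972·0.5117)]
  = 17.2 / 4.4191 = 3.892 m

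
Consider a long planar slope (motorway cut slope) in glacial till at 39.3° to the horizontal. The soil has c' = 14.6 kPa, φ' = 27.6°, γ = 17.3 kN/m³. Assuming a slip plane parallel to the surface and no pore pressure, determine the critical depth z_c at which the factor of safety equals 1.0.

Setting FS = 1.00 in FS = [c' + γz cos²β tanφ'] / [γz sinβ cosβ] and solving for z:
z = c' / [γ cosβ (FS·sinβ − cosβ·tanφ')]
  = 14.6 / [17.3·cos39.3°·(1.00·sin39.3° − cos39.3°·tan27.6°)]
  = 14.6 / [17.3·0.7738·(1.00·0.6334 − 0.7738·0.5228)]
  = 14.6 / 3.0634 = 4.766 m

z_c = 4.77 m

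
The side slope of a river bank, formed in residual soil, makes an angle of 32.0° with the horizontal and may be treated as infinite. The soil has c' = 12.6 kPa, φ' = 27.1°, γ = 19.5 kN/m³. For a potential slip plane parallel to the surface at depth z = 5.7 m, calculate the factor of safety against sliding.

For an infinite slope with a slip plane parallel to the surface (no pore pressure): FS = [c' + γz cos²β tanφ'] / [γz sinβ cosβ].
γz = 19.5·5.7 = 111.15 kN/m²
Numerator = 12.6 + 111.15·cos²32.0°·tan27.1° = 12.6 + 111.15·0.7192·0.5117 = 53.506 kPa
Denominator = 111.15·sin32.0°·cos32.0° = 111.15·0.5299·0.8480 = 49.950 kPa
FS = 53.506 / 49.950 = 1.071

FS = 1.07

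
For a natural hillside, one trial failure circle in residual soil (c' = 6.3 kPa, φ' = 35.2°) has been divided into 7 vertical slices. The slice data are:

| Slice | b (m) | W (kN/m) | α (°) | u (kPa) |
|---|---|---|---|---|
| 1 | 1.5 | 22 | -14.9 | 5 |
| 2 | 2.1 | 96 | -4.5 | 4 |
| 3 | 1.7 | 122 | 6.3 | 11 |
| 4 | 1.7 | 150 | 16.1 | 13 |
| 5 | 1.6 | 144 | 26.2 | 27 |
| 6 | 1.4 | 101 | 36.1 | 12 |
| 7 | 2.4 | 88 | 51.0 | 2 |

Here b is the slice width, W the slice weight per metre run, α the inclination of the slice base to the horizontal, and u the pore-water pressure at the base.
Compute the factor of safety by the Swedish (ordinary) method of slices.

FS = 1.95

Ordinary method of slices: FS = Σ[c'·Δl_i + (W_i cosα_i − u_i·Δl_i)·tanφ'] / Σ W_i sinα_i, with Δl_i = b_i / cosα_i.
Slice 1: Δl = 1.5/cos(-14.9°) = 1.552 m; N'_1 = 22·cos(-14.9°) − 5·1.552 = 13.5; c'Δl = 9.78; W sinα = -5.7
Slice 2: Δl = 2.1/cos(-4.5°) = 2.106 m; N'_2 = 96·cos(-4.5°) − 4·2.106 = 87.3; c'Δl = 13.27; W sinα = -7.5
Slice 3: Δl = 1.7/cos6.3° = 1.710 m; N'_3 = 122·cos6.3° − 11·1.710 = 102.4; c'Δl = 10.78; W sinα = 13.4
Slice 4: Δl = 1.7/cos16.1° = 1.769 m; N'_4 = 150·cos16.1° − 13·1.769 = 121.1; c'Δl = 11.15; W sinα = 41.6
Slice 5: Δl = 1.6/cos26.2° = 1.783 m; N'_5 = 144·cos26.2° − 27·1.783 = 81.1; c'Δl = 11.23; W sinα = 63.6
Slice 6: Δl = 1.4/cos36.1° = 1.733 m; N'_6 = 101·cos36.1° − 12·1.733 = 60.8; c'Δl = 10.92; W sinα = 59.5
Slice 7: Δl = 2.4/cos51.0° = 3.814 m; N'_7 = 88·cos51.0° − 2·3.814 = 47.8; c'Δl = 24.03; W sinα = 68.4
Σc'Δl = 91.1 kN/m; ΣN' = 514.0 kN/m; ΣW sinα = 233.3 kN/m
Resisting = 91.1 + 514.0·tan35.2° = 91.1 + 362.6 = 453.7 kN/m
FS = 453.7 / 233.3 = 1.945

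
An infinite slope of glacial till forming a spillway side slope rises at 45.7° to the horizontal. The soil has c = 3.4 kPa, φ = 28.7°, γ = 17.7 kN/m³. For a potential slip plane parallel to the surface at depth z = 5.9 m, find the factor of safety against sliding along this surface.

For an infinite slope with a slip plane parallel to the surface (no pore pressure): FS = [c + γz cos²β tanφ] / [γz sinβ cosβ].
γz = 17.7·5.9 = 104.43 kN/m²
Numerator = 3.4 + 104.43·cos²45.7°·tan28.7° = 3.4 + 104.43·0.4878·0.5475 = 31.288 kPa
Denominator = 104.43·sin45.7°·cos45.7° = 104.43·0.7157·0.6984 = 52.199 kPa
FS = 31.288 / 52.199 = 0.599

FS = 0.60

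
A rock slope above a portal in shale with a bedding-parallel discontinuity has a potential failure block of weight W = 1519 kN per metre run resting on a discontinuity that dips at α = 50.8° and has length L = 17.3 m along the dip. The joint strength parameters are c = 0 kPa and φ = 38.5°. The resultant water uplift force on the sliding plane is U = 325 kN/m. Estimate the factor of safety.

Resolving the block weight along and normal to the plane and applying the Mohr–Coulomb strength on the joint:
N' = W cosα − U = 1519·cos50.8° − 325 = 635.1 kN/m
Driving force T = W sinα = 1519·sin50.8° = 1177.1 kN/m
Resisting force R = c·L + N'·tanφ = 0·17.3 + 635.1·tan38.5° = 0.0 + 505.1 = 505.1 kN/m
FS = R / T = 505.1 / 1177.1 = 0.429

FS = 0.43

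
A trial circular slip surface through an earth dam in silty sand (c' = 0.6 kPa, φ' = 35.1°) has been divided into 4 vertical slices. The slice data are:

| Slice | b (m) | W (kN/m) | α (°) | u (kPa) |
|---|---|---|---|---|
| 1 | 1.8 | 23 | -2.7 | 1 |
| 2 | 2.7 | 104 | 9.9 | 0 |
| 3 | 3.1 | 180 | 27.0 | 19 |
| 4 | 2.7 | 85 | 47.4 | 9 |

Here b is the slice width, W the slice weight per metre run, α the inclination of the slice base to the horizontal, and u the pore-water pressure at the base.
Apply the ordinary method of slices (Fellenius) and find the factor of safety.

FS = 1.09

Ordinary method of slices: FS = Σ[c'·Δl_i + (W_i cosα_i − u_i·Δl_i)·tanφ'] / Σ W_i sinα_i, with Δl_i = b_i / cosα_i.
Slice 1: Δl = 1.8/cos(-2.7°) = 1.802 m; N'_1 = 23·cos(-2.7°) − 1·1.802 = 21.2; c'Δl = 1.08; W sinα = -1.1
Slice 2: Δl = 2.7/cos9.9° = 2.741 m; N'_2 = 104·cos9.9° − 0·2.741 = 102.5; c'Δl = 1.64; W sinα = 17.9
Slice 3: Δl = 3.1/cos27.0° = 3.479 m; N'_3 = 180·cos27.0° − 19·3.479 = 94.3; c'Δl = 2.09; W sinα = 81.7
Slice 4: Δl = 2.7/cos47.4° = 3.989 m; N'_4 = 85·cos47.4° − 9·3.989 = 21.6; c'Δl = 2.39; W sinα = 62.6
Σc'Δl = 7.2 kN/m; ΣN' = 239.5 kN/m; ΣW sinα = 161.1 kN/m
Resisting = 7.2 + 239.5·tan35.1° = 7.2 + 168.3 = 175.6 kN/m
FS = 175.6 / 161.1 = 1.090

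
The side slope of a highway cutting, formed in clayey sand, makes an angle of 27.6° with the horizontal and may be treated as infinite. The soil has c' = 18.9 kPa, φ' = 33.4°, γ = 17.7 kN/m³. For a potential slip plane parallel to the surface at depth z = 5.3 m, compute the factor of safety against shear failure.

For an infinite slope with a slip plane parallel to the surface (no pore pressure): FS = [c' + γz cos²β tanφ'] / [γz sinβ cosβ].
γz = 17.7·5.3 = 93.81 kN/m²
Numerator = 18.9 + 93.81·cos²27.6°·tan33.4° = 18.9 + 93.81·0.7854·0.6594 = 67.479 kPa
Denominator = 93.81·sin27.6°·cos27.6° = 93.81·0.4633·0.8862 = 38.516 kPa
FS = 67.479 / 38.516 = 1.752

FS = 1.75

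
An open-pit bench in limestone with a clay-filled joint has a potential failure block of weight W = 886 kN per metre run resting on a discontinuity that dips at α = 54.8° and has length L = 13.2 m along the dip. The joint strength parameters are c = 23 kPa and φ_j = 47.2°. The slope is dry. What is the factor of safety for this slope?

FS = 1.18

Resolving the block weight along and normal to the plane and applying the Mohr–Coulomb strength on the joint:
N' = W cosα = 886·cos54.8° = 510.7 kN/m
Driving force T = W sinα = 886·sin54.8° = 724.0 kN/m
Resisting force R = c·L + N'·tanφ_j = 23·13.2 + 510.7·tan47.2° = 303.6 + 551.5 = 855.1 kN/m
FS = R / T = 855.1 / 724.0 = 1.181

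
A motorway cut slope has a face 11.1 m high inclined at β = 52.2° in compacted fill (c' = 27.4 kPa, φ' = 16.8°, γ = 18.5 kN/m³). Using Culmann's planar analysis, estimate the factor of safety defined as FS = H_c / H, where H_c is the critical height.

H_c = (4c'/γ) · sinβ cosφ' / [1 − cos(β − φ')]
    = (4·27.4/18.5) · sin52.2°·cos16.8° / [1 − cos35.4°]
    = 5.924 · 0.7564 / 0.1849 = 24.24 m
FS = H_c / H = 24.24 / 11.1 = 2.184

FS = 2.18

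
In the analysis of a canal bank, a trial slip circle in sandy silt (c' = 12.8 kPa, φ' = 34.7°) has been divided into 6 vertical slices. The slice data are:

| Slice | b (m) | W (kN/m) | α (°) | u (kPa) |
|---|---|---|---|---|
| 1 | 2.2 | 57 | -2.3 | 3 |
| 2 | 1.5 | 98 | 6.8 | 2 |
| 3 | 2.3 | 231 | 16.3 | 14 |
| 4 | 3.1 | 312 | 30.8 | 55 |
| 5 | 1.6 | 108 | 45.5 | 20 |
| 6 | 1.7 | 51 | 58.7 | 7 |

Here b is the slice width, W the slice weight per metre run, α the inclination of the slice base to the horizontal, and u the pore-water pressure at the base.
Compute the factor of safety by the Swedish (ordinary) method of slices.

Ordinary method of slices: FS = Σ[c'·Δl_i + (W_i cosα_i − u_i·Δl_i)·tanφ'] / Σ W_i sinα_i, with Δl_i = b_i / cosα_i.
Slice 1: Δl = 2.2/cos(-2.3°) = 2.202 m; N'_1 = 57·cos(-2.3°) − 3·2.202 = 50.3; c'Δl = 28.18; W sinα = -2.3
Slice 2: Δl = 1.5/cos6.8° = 1.511 m; N'_2 = 98·cos6.8° − 2·1.511 = 94.3; c'Δl = 19.34; W sinα = 11.6
Slice 3: Δl = 2.3/cos16.3° = 2.396 m; N'_3 = 231·cos16.3° − 14·2.396 = 188.2; c'Δl = 30.67; W sinα = 64.8
Slice 4: Δl = 3.1/cos30.8° = 3.609 m; N'_4 = 312·cos30.8° − 55·3.609 = 69.5; c'Δl = 46.20; W sinα = 159.8
Slice 5: Δl = 1.6/cos45.5° = 2.283 m; N'_5 = 108·cos45.5° − 20·2.283 = 30.0; c'Δl = 29.22; W sinα = 77.0
Slice 6: Δl = 1.7/cos58.7° = 3.272 m; N'_6 = 51·cos58.7° − 7·3.272 = 3.6; c'Δl = 41.88; W sinα = 43.6
Σc'Δl = 195.5 kN/m; ΣN' = 435.9 kN/m; ΣW sinα = 354.5 kN/m
Resisting = 195.5 + 435.9·tan34.7° = 195.5 + 301.9 = 497.3 kN/m
FS = 497.3 / 354.5 = 1.403

FS = 1.40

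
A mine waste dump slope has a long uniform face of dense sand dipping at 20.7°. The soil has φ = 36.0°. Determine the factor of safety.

For a dry cohesionless infinite slope the factor of safety is FS = tanφ / tanβ.
FS = tan36.0° / tan20.7° = 0.7265 / 0.3779 = 1.923

FS = 1.92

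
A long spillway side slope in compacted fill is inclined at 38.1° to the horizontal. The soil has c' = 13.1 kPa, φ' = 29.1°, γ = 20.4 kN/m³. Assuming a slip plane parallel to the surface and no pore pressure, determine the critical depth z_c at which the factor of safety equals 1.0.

z_c = 4.56 m

Setting FS = 1.00 in FS = [c' + γz cos²β tanφ'] / [γz sinβ cosβ] and solving for z:
z = c' / [γ cosβ (FS·sinβ − cosβ·tanφ')]
  = 13.1 / [20.4·cos38.1°·(1.00·sin38.1° − cos38.1°·tan29.1°)]
  = 13.1 / [20.4·0.7869·(1.00·0.6170 − 0.7869·0.5566)]
  = 13.1 / 2.8741 = 4.558 m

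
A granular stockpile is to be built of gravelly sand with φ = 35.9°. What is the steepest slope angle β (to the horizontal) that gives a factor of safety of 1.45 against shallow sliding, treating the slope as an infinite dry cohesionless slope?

β = 26.5°

For an infinite dry cohesionless slope FS = tanφ/tanβ, so tanβ = tanφ / FS.
tanβ = tan35.9° / 1.45 = 0.7239 / 1.45 = 0.4992
β = arctan(0.4992) = 26.53°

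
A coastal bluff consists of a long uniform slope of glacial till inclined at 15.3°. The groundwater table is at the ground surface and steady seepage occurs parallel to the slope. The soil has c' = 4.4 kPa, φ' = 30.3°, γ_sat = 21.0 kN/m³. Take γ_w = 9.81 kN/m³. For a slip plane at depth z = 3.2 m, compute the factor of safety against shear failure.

With seepage parallel to the slope and the water table at the surface, the effective normal stress on the slip plane uses the buoyant unit weight γ' = γ_sat − γ_w while the driving shear stress uses γ_sat:
FS = [c' + γ' z cos²β tanφ'] / [γ_sat z sinβ cosβ]
γ' = 21.0 − 9.81 = 11.19 kN/m³
Numerator = 4.4 + 11.19·3.2·cos²15.3°·tan30.3° = 4.4 + 11.19·3.2·0.9304·0.5844 = 23.868 kPa
Denominator = 21.0·3.2·sin15.3°·cos15.3° = 21.0·3.2·0.2639·0.9646 = 17.104 kPa
FS = 23.868 / 17.104 = 1.395

FS = 1.40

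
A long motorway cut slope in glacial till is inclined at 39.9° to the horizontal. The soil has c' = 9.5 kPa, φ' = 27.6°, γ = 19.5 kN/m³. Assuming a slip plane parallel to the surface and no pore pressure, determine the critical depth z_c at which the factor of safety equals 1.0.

Setting FS = 1.00 in FS = [c' + γz cos²β tanφ'] / [γz sinβ cosβ] and solving for z:
z = c' / [γ cosβ (FS·sinβ − cosβ·tanφ')]
  = 9.5 / [19.5·cos39.9°·(1.00·sin39.9° − cos39.9°·tan27.6°)]
  = 9.5 / [19.5·0.7672·(1.00·0.6414 − 0.7672·0.5228)]
  = 9.5 / 3.5961 = 2.642 m

z_c = 2.64 m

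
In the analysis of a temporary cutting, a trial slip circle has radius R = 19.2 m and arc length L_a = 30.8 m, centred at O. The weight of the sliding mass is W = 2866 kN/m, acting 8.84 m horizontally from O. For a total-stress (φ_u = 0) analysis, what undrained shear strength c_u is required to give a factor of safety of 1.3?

c_u = 55.7 kPa

FS = c_u·L_a·R / (W·d), so c_u = FS·W·d / (L_a·R).
c_u = 1.3·2866·8.84 / (30.80·19.2) = 32936.1 / 591.36 = 55.70 kPa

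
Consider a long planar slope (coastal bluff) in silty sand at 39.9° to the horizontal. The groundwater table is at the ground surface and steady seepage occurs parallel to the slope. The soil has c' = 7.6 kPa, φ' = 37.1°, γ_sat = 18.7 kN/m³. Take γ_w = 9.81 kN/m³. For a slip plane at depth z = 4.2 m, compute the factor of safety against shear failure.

FS = 0.63

With seepage parallel to the slope and the water table at the surface, the effective normal stress on the slip plane uses the buoyant unit weight γ' = γ_sat − γ_w while the driving shear stress uses γ_sat:
FS = [c' + γ' z cos²β tanφ'] / [γ_sat z sinβ cosβ]
γ' = 18.7 − 9.81 = 8.89 kN/m³
Numerator = 7.6 + 8.89·4.2·cos²39.9°·tan37.1° = 7.6 + 8.89·4.2·0.5885·0.7563 = 24.220 kPa
Denominator = 18.7·4.2·sin39.9°·cos39.9° = 18.7·4.2·0.6414·0.7672 = 38.649 kPa
FS = 24.220 / 38.649 = 0.627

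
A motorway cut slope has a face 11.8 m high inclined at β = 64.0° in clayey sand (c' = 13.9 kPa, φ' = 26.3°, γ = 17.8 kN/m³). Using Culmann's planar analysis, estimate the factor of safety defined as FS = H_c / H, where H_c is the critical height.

FS = 1.02

H_c = (4c'/γ) · sinβ cosφ' / [1 − cos(β − φ')]
    = (4·13.9/17.8) · sin64.0°·cos26.3° / [1 − cos37.7°]
    = 3.124 · 0.8058 / 0.2088 = 12.06 m
FS = H_c / H = 12.06 / 11.8 = 1.022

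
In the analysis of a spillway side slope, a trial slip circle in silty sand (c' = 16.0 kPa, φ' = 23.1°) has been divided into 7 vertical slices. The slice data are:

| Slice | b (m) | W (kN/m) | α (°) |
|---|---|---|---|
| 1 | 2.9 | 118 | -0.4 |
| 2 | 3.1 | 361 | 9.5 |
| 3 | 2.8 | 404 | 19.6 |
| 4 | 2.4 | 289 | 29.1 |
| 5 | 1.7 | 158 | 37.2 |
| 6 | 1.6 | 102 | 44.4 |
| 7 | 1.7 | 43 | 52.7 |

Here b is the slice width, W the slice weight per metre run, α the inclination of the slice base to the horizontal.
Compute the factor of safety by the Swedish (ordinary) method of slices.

Ordinary method of slices: FS = Σ[c'·Δl_i + (W_i cosα_i)·tanφ'] / Σ W_i sinα_i, with Δl_i = b_i / cosα_i.
Slice 1: Δl = 2.9/cos(-0.4°) = 2.900 m; N'_1 = 118·cos(-0.4°) = 118.0; c'Δl = 46.40; W sinα = -0.8
Slice 2: Δl = 3.1/cos9.5° = 3.143 m; N'_2 = 361·cos9.5° = 356.0; c'Δl = 50.29; W sinα = 59.6
Slice 3: Δl = 2.8/cos19.6° = 2.972 m; N'_3 = 404·cos19.6° = 380.6; c'Δl = 47.56; W sinα = 135.5
Slice 4: Δl = 2.4/cos29.1° = 2.747 m; N'_4 = 289·cos29.1° = 252.5; c'Δl = 43.95; W sinα = 140.6
Slice 5: Δl = 1.7/cos37.2° = 2.134 m; N'_5 = 158·cos37.2° = 125.9; c'Δl = 34.15; W sinα = 95.5
Slice 6: Δl = 1.6/cos44.4° = 2.239 m; N'_6 = 102·cos44.4° = 72.9; c'Δl = 35.83; W sinα = 71.4
Slice 7: Δl = 1.7/cos52.7° = 2.805 m; N'_7 = 43·cos52.7° = 26.1; c'Δl = 44.89; W sinα = 34.2
Σc'Δl = 303.1 kN/m; ΣN' = 1331.9 kN/m; ΣW sinα = 535.9 kN/m
Resisting = 303.1 + 1331.9·tan23.1° = 303.1 + 568.1 = 871.2 kN/m
FS = 871.2 / 535.9 = 1.626

FS = 1.63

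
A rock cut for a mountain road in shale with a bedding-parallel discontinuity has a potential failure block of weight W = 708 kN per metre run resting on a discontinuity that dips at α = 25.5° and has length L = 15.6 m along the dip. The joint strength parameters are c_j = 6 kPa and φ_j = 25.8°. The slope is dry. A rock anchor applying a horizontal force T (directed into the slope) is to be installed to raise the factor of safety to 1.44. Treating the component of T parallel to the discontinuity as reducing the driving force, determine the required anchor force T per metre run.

Resolving forces along and normal to the sliding plane, with the horizontal anchor force T adding T·sinα to the effective normal force and T·cosα acting up the plane against the driving force:
FS = [c_jL + (W cosα + T sinα) tanφ_j] / [W sinα − T cosα]
Without the anchor: N' = 639.0 kN/m, driving T_d = 304.8 kN/m, resisting R = 6·15.6 + 639.0·tan25.8° = 402.5 kN/m, FS = 1.32.
Setting FS = 1.44 and solving for T:
1.44·(304.8 − T cos25.5°) = 402.5 + T sin25.5°·tan25.8°
T·(sin25.5°·tan25.8° + 1.44·cos25.5°) = 1.44·304.8 − 402.5
T·(0.4305·0.4834 + 1.44·0.9026) = 438.9 − 402.5 = 36.4
T·1.5078 = 36.4
T = 24.1 kN/m

T = 24 kN/m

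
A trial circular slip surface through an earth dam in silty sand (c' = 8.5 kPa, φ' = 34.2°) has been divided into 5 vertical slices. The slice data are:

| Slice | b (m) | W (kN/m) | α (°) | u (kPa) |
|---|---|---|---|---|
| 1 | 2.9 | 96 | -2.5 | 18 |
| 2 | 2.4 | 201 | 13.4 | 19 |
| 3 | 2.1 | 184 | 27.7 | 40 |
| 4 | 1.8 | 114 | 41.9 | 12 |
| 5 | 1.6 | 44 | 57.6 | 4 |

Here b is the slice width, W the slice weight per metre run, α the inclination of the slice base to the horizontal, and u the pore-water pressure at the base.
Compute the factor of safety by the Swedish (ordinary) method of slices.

FS = 1.39

Ordinary method of slices: FS = Σ[c'·Δl_i + (W_i cosα_i − u_i·Δl_i)·tanφ'] / Σ W_i sinα_i, with Δl_i = b_i / cosα_i.
Slice 1: Δl = 2.9/cos(-2.5°) = 2.903 m; N'_1 = 96·cos(-2.5°) − 18·2.903 = 43.7; c'Δl = 24.67; W sinα = -4.2
Slice 2: Δl = 2.4/cos13.4° = 2.467 m; N'_2 = 201·cos13.4° − 19·2.467 = 148.7; c'Δl = 20.97; W sinα = 46.6
Slice 3: Δl = 2.1/cos27.7° = 2.372 m; N'_3 = 184·cos27.7° − 40·2.372 = 68.0; c'Δl = 20.16; W sinα = 85.5
Slice 4: Δl = 1.8/cos41.9° = 2.418 m; N'_4 = 114·cos41.9° − 12·2.418 = 55.8; c'Δl = 20.56; W sinα = 76.1
Slice 5: Δl = 1.6/cos57.6° = 2.986 m; N'_5 = 44·cos57.6° − 4·2.986 = 11.6; c'Δl = 25.38; W sinα = 37.2
Σc'Δl = 111.7 kN/m; ΣN' = 327.8 kN/m; ΣW sinα = 241.2 kN/m
Resisting = 111.7 + 327.8·tan34.2° = 111.7 + 222.8 = 334.5 kN/m
FS = 334.5 / 241.2 = 1.387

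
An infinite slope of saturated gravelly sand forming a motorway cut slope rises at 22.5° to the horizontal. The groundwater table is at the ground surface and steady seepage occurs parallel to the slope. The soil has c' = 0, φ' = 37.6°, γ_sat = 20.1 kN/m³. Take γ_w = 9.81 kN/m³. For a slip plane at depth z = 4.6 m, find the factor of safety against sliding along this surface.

With seepage parallel to the slope and the water table at the surface, the effective normal stress on the slip plane uses the buoyant unit weight γ' = γ_sat − γ_w while the driving shear stress uses γ_sat:
FS = [c' + γ' z cos²β tanφ'] / [γ_sat z sinβ cosβ]
(For c' = 0 this reduces to FS = (γ'/γ_sat)·tanφ'/tanβ.)
γ' = 20.1 − 9.81 = 10.29 kN/m³
Numerator = 0.0 + 10.29·4.6·cos²22.5°·tan37.6° = 0.0 + 10.29·4.6·0.8536·0.7701 = 31.114 kPa
Denominator = 20.1·4.6·sin22.5°·cos22.5° = 20.1·4.6·0.3827·0.9239 = 32.690 kPa
FS = 31.114 / 32.690 = 0.952

FS = 0.95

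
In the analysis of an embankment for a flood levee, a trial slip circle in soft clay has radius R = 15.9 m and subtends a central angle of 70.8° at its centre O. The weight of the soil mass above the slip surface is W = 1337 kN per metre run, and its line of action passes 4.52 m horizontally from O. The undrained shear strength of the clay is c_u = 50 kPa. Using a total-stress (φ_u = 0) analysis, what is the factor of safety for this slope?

FS = 2.58

Taking moments about the centre O, the resisting moment is provided by the undrained shear strength acting along the arc:
Arc length L_a = R·θ = 15.9·(70.8°·π/180) = 15.9·1.2357 = 19.65 m
M_R = c_u·L_a·R = 50·19.65·15.9 = 15619.8 kN·m/m
M_D = W·d = 1337·4.52 = 6043.2 kN·m/m
FS = M_R / M_D = 15619.8 / 6043.2 = 2.585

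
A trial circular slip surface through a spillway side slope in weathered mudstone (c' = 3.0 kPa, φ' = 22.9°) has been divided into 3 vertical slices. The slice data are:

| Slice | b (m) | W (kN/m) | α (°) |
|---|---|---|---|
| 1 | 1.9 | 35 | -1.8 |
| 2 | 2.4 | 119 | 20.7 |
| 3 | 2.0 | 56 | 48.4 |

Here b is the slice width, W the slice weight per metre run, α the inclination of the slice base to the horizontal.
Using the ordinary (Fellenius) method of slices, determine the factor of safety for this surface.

Ordinary method of slices: FS = Σ[c'·Δl_i + (W_i cosα_i)·tanφ'] / Σ W_i sinα_i, with Δl_i = b_i / cosα_i.
Slice 1: Δl = 1.9/cos(-1.8°) = 1.901 m; N'_1 = 35·cos(-1.8°) = 35.0; c'Δl = 5.70; W sinα = -1.1
Slice 2: Δl = 2.4/cos20.7° = 2.566 m; N'_2 = 119·cos20.7° = 111.3; c'Δl = 7.70; W sinα = 42.1
Slice 3: Δl = 2.0/cos48.4° = 3.012 m; N'_3 = 56·cos48.4° = 37.2; c'Δl = 9.04; W sinα = 41.9
Σc'Δl = 22.4 kN/m; ΣN' = 183.5 kN/m; ΣW sinα = 82.8 kN/m
Resisting = 22.4 + 183.5·tan22.9° = 22.4 + 77.5 = 99.9 kN/m
FS = 99.9 / 82.8 = 1.206

FS = 1.21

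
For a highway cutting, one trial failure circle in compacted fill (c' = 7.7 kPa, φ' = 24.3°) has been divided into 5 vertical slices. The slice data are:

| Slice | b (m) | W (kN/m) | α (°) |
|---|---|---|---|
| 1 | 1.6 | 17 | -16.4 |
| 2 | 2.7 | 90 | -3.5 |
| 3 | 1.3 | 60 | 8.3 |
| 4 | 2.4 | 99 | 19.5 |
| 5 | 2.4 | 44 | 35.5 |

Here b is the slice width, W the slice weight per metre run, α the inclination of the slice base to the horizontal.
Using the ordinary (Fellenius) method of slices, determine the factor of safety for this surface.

Ordinary method of slices: FS = Σ[c'·Δl_i + (W_i cosα_i)·tanφ'] / Σ W_i sinα_i, with Δl_i = b_i / cosα_i.
Slice 1: Δl = 1.6/cos(-16.4°) = 1.668 m; N'_1 = 17·cos(-16.4°) = 16.3; c'Δl = 12.84; W sinα = -4.8
Slice 2: Δl = 2.7/cos(-3.5°) = 2.705 m; N'_2 = 90·cos(-3.5°) = 89.8; c'Δl = 20.83; W sinα = -5.5
Slice 3: Δl = 1.3/cos8.3° = 1.314 m; N'_3 = 60·cos8.3° = 59.4; c'Δl = 10.12; W sinα = 8.7
Slice 4: Δl = 2.4/cos19.5° = 2.546 m; N'_4 = 99·cos19.5° = 93.3; c'Δl = 19.60; W sinα = 33.0
Slice 5: Δl = 2.4/cos35.5° = 2.948 m; N'_5 = 44·cos35.5° = 35.8; c'Δl = 22.70; W sinα = 25.6
Σc'Δl = 86.1 kN/m; ΣN' = 294.7 kN/m; ΣW sinα = 57.0 kN/m
Resisting = 86.1 + 294.7·tan24.3° = 86.1 + 133.0 = 219.1 kN/m
FS = 219.1 / 57.0 = 3.847

FS = 3.85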